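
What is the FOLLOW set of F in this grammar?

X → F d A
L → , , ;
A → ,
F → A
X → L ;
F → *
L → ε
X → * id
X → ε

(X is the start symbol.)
{ 'd' }

To compute FOLLOW(F), find every occurrence of F on a right-hand side N → α F β: add FIRST(β) \ {ε}, and if β is empty or nullable also add FOLLOW(N). Iterate to a fixed point.

In X → F d A: F is followed by d A, add FIRST(d A) \ {ε} = { 'd' }

Taking the union: FOLLOW(F) = { 'd' }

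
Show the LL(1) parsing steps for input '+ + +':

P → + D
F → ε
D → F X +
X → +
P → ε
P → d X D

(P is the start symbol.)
Stack is shown with the top on the left.

Stack    Input    Action
------------------------
P $      + + + $  output P → + D
+ D $    + + + $  match '+'
D $      + + $    output D → F X +
F X + $  + + $    output F → ε
X + $    + + $    output X → +
+ + $    + + $    match '+'
+ $      + $      match '+'
$        $        accept

The string is accepted.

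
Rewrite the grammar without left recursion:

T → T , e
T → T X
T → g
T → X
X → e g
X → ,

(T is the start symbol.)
T → g T'
T → X T'
T' → , e T'
T' → X T'
T' → ε
X → e g
X → ,

T is directly left-recursive. The standard transformation for
  A → A α₁ | ... | A α_m | β₁ | ... | β_n
is
  A  → β₁ A' | ... | β_n A'
  A' → α₁ A' | ... | α_m A' | ε

T → g becomes T → g T'
T → X becomes T → X T'
T → T , e becomes T' → , e T'
T → T X becomes T' → X T'
Add T' → ε

Productions for other non-terminals are unchanged:
  X → e g
  X → ,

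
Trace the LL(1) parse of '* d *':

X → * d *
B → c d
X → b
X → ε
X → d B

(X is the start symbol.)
LL(1) parsing maintains a stack (initially the start symbol over $) and the input. At each step: if the stack top is a terminal, match it against the current input token; if it is a non-terminal N, replace it with the RHS of M[N, lookahead] (the unique production whose predict set contains the lookahead).

Stack is shown with the top on the left.

Stack    Input    Action
------------------------
X $      * d * $  output X → * d *
* d * $  * d * $  match '*'
d * $    d * $    match 'd'
* $      * $      match '*'
$        $        accept

The string is accepted.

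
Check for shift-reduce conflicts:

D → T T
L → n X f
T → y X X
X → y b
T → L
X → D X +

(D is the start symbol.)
A shift-reduce conflict occurs when an LR(0) state has both:
  - a complete (reduce) item [A → α .] (dot at the end), and
  - a shift item [B → β . c γ] (dot before a terminal).

Augment with D' → D and build the canonical LR(0) collection (I0 = CLOSURE({[D' → . D]}), then GOTO on every symbol after a dot until no new states appear). It has 16 states:
  I0: { [D → . T T], [D' → . D], [L → . n X f], [T → . L], [T → . y X X] }  — shift
  I1: { [D' → D .] }  — accept
  I2: { [T → L .] }  — reduce
  I3: { [D → T . T], [L → . n X f], [T → . L], [T → . y X X] }  — shift
  I4: { [D → . T T], [L → . n X f], [L → n . X f], [T → . L], [T → . y X X], [X → . D X +], [X → . y b] }  — shift
  I5: { [D → . T T], [L → . n X f], [T → . L], [T → . y X X], [T → y . X X], [X → . D X +], [X → . y b] }  — shift
  I6: { [D → . T T], [L → . n X f], [T → . L], [T → . y X X], [X → . D X +], [X → . y b], [X → D . X +] }  — shift
  I7: { [D → . T T], [L → . n X f], [T → . L], [T → . y X X], [T → y X . X], [X → . D X +], [X → . y b] }  — shift
  I8: { [D → . T T], [L → . n X f], [T → . L], [T → . y X X], [T → y . X X], [X → . D X +], [X → . y b], [X → y . b] }  — shift
  I9: { [X → y b .] }  — reduce
  I10: { [T → y X X .] }  — reduce
  I11: { [X → D X . +] }  — shift
  I12: { [X → D X + .] }  — reduce
  I13: { [L → n X . f] }  — shift
  I14: { [L → n X f .] }  — reduce
  I15: { [D → T T .] }  — reduce

No state contains both a complete item and a shift item.

Answer: No shift-reduce conflicts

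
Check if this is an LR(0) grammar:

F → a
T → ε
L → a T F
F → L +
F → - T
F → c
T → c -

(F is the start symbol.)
A grammar is LR(0) if no state in the canonical LR(0) collection has:
  - both a shift item (dot before a terminal) and a complete item (shift-reduce conflict), or
  - two or more complete items (reduce-reduce conflict; the accept item [F' → F .] counts as a complete item here).

Augment with F' → F and build the canonical LR(0) collection (I0 = CLOSURE({[F' → . F]}), then GOTO on every symbol after a dot until no new states appear). It has 12 states:
  I0: { [F → . - T], [F → . L +], [F → . a], [F → . c], [F' → . F], [L → . a T F] }  — shift
  I1: { [F → - . T], [T → . c -], [T → .] }  — shift, reduce
  I2: { [F' → F .] }  — accept
  I3: { [F → L . +] }  — shift
  I4: { [F → a .], [L → a . T F], [T → . c -], [T → .] }  — shift, 2 reduces
  I5: { [F → c .] }  — reduce
  I6: { [F → . - T], [F → . L +], [F → . a], [F → . c], [L → . a T F], [L → a T . F] }  — shift
  I7: { [T → c . -] }  — shift
  I8: { [T → c - .] }  — reduce
  I9: { [L → a T F .] }  — reduce
  I10: { [F → L + .] }  — reduce
  I11: { [F → - T .] }  — reduce

Conflict in state I1:
  Shift-reduce conflict between [T → .] and [T → . c -]
So the grammar is NOT LR(0).

Answer: No. Shift-reduce conflict between [T → .] and [T → . c -]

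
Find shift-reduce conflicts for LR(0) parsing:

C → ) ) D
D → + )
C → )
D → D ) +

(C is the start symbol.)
Yes — I1: [C → ) .] vs [C → ) . ) D]; I5: [C → ) ) D .] vs [D → D . ) +]

Augment with C' → C and build the canonical LR(0) collection (I0 = CLOSURE({[C' → . C]}), then GOTO on every symbol after a dot until no new states appear). It has 9 states:
  I0: { [C → . ) ) D], [C → . )], [C' → . C] }  — shift
  I1: { [C → ) . ) D], [C → ) .] }  — shift, reduce
  I2: { [C' → C .] }  — accept
  I3: { [C → ) ) . D], [D → . + )], [D → . D ) +] }  — shift
  I4: { [D → + . )] }  — shift
  I5: { [C → ) ) D .], [D → D . ) +] }  — shift, reduce
  I6: { [D → D ) . +] }  — shift
  I7: { [D → D ) + .] }  — reduce
  I8: { [D → + ) .] }  — reduce

I1 contains reduce item [C → ) .] and shift item [C → ) . ) D] — shift-reduce conflict.
I5 contains reduce item [C → ) ) D .] and shift item [D → D . ) +] — shift-reduce conflict.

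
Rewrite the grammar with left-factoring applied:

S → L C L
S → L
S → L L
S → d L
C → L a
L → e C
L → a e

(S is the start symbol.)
Left-factoring transforms A → αβ₁ | αβ₂ into A → αA' and A' → β₁ | β₂
(α is the longest common prefix among the alternatives). Repeat until
no nonterminal has two alternatives with a common prefix.

Round 1: S has alternatives sharing prefix 'L'. Introduce S': S → L S'
  Add: S' → C L
  Add: S' → ε
  Add: S' → L

No remaining common prefixes — done.

Resulting grammar:
S → L S'
S' → C L
S' → ε
S' → L
S → d L
C → L a
L → e C
L → a e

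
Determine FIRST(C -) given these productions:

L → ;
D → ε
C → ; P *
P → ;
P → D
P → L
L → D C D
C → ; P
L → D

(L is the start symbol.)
FIRST sets of the non-terminals involved (from the grammar, by fixed-point iteration):
  FIRST(C) = { ';' }

To compute FIRST(C -), process the symbols left to right:
Symbol C is a non-terminal. Add FIRST(C) \ {ε} = { ';' }
C is not nullable (ε ∉ FIRST(C)), so stop here.
FIRST(C -) = { ';' }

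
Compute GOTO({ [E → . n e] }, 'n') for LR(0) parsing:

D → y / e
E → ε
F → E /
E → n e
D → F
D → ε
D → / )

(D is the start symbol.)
GOTO(I, 'n') = CLOSURE({ [A → αX.β] : [A → α.Xβ] ∈ I, X = 'n' })

Items with dot before 'n', with the dot advanced:
  [E → . n e] → [E → n . e]
Closure adds nothing (no advanced item has the dot before a non-terminal).

GOTO = { [E → n . e] }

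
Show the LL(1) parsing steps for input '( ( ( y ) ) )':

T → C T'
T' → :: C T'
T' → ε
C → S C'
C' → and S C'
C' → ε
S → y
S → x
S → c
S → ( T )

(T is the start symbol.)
LL(1) parsing maintains a stack (initially the start symbol over $) and the input. At each step: if the stack top is a terminal, match it against the current input token; if it is a non-terminal N, replace it with the RHS of M[N, lookahead] (the unique production whose predict set contains the lookahead).

Stack is shown with the top on the left.

Stack                              Input            Action
----------------------------------------------------------
T $                                ( ( ( y ) ) ) $  output T → C T'
C T' $                             ( ( ( y ) ) ) $  output C → S C'
S C' T' $                          ( ( ( y ) ) ) $  output S → ( T )
( T ) C' T' $                      ( ( ( y ) ) ) $  match '('
T ) C' T' $                        ( ( y ) ) ) $    output T → C T'
C T' ) C' T' $                     ( ( y ) ) ) $    output C → S C'
S C' T' ) C' T' $                  ( ( y ) ) ) $    output S → ( T )
( T ) C' T' ) C' T' $              ( ( y ) ) ) $    match '('
T ) C' T' ) C' T' $                ( y ) ) ) $      output T → C T'
C T' ) C' T' ) C' T' $             ( y ) ) ) $      output C → S C'
S C' T' ) C' T' ) C' T' $          ( y ) ) ) $      output S → ( T )
( T ) C' T' ) C' T' ) C' T' $      ( y ) ) ) $      match '('
T ) C' T' ) C' T' ) C' T' $        y ) ) ) $        output T → C T'
C T' ) C' T' ) C' T' ) C' T' $     y ) ) ) $        output C → S C'
S C' T' ) C' T' ) C' T' ) C' T' $  y ) ) ) $        output S → y
y C' T' ) C' T' ) C' T' ) C' T' $  y ) ) ) $        match 'y'
C' T' ) C' T' ) C' T' ) C' T' $    ) ) ) $          output C' → ε
T' ) C' T' ) C' T' ) C' T' $       ) ) ) $          output T' → ε
) C' T' ) C' T' ) C' T' $          ) ) ) $          match ')'
C' T' ) C' T' ) C' T' $            ) ) $            output C' → ε
T' ) C' T' ) C' T' $               ) ) $            output T' → ε
) C' T' ) C' T' $                  ) ) $            match ')'
C' T' ) C' T' $                    ) $              output C' → ε
T' ) C' T' $                       ) $              output T' → ε
) C' T' $                          ) $              match ')'
C' T' $                            $                output C' → ε
T' $                               $                output T' → ε
$                                  $                accept

The string is accepted.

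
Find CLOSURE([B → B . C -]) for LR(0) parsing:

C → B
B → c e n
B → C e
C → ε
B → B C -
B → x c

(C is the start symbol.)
{ [B → . B C -], [B → . C e], [B → . c e n], [B → . x c], [B → B . C -], [C → . B], [C → .] }

Start with: [B → B . C -]
  [B → B . C -] has the dot before C: add [C → . B], [C → .]
  [C → . B] has the dot before B: add [B → . c e n], [B → . C e], [B → . B C -], [B → . x c]
No further items can be added.

CLOSURE = { [B → . B C -], [B → . C e], [B → . c e n], [B → . x c], [B → B . C -], [C → . B], [C → .] }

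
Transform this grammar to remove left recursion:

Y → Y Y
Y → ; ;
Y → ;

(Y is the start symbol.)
Y is directly left-recursive. The standard transformation for
  A → A α₁ | ... | A α_m | β₁ | ... | β_n
is
  A  → β₁ A' | ... | β_n A'
  A' → α₁ A' | ... | α_m A' | ε

Y → ; ; becomes Y → ; ; Y'
Y → ; becomes Y → ; Y'
Y → Y Y becomes Y' → Y Y'
Add Y' → ε

Resulting grammar:
Y → ; ; Y'
Y → ; Y'
Y' → Y Y'
Y' → ε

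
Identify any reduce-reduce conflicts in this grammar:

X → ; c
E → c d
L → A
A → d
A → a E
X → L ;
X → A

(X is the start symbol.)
A reduce-reduce conflict occurs when an LR(0) state has two complete items [A → α .] and [B → β .] — both call for a reduction, and with no lookahead the parser cannot choose between them.

Augment with X' → X and build the canonical LR(0) collection (I0 = CLOSURE({[X' → . X]}), then GOTO on every symbol after a dot until no new states appear). It has 12 states:
  I0: { [A → . a E], [A → . d], [L → . A], [X → . ; c], [X → . A], [X → . L ;], [X' → . X] }  — shift
  I1: { [X → ; . c] }  — shift
  I2: { [L → A .], [X → A .] }  — 2 reduces
  I3: { [X → L . ;] }  — shift
  I4: { [X' → X .] }  — accept
  I5: { [A → a . E], [E → . c d] }  — shift
  I6: { [A → d .] }  — reduce
  I7: { [A → a E .] }  — reduce
  I8: { [E → c . d] }  — shift
  I9: { [E → c d .] }  — reduce
  I10: { [X → L ; .] }  — reduce
  I11: { [X → ; c .] }  — reduce

I2 contains complete items [L → A .], [X → A .] — reduce-reduce conflict.

Answer: Yes — I2: [L → A .] vs [X → A .]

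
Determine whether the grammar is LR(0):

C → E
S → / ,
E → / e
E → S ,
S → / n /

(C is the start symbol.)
Yes, the grammar is LR(0)

A grammar is LR(0) if no state in the canonical LR(0) collection has:
  - both a shift item (dot before a terminal) and a complete item (shift-reduce conflict), or
  - two or more complete items (reduce-reduce conflict; the accept item [C' → C .] counts as a complete item here).

Augment with C' → C and build the canonical LR(0) collection (I0 = CLOSURE({[C' → . C]}), then GOTO on every symbol after a dot until no new states appear). It has 10 states:
  I0: { [C → . E], [C' → . C], [E → . / e], [E → . S ,], [S → . / ,], [S → . / n /] }  — shift
  I1: { [E → / . e], [S → / . ,], [S → / . n /] }  — shift
  I2: { [C' → C .] }  — accept
  I3: { [C → E .] }  — reduce
  I4: { [E → S . ,] }  — shift
  I5: { [E → S , .] }  — reduce
  I6: { [S → / , .] }  — reduce
  I7: { [E → / e .] }  — reduce
  I8: { [S → / n . /] }  — shift
  I9: { [S → / n / .] }  — reduce

Every state is either a pure shift/goto state or contains exactly one complete item and nothing to shift — no conflicts. The grammar is LR(0).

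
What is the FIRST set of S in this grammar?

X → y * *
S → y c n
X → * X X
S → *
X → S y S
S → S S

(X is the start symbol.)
To compute FIRST(S), examine every production with S on the left-hand side, reading each right-hand side left to right until a non-nullable symbol is reached.

From S → y c n:
  - y is a terminal: add 'y' and stop
From S → *:
  - '*' is a terminal: add '*' and stop
From S → S S:
  - S is the symbol being defined: contributes nothing new
    S is not nullable, so stop

Collecting: FIRST(S) = { '*', 'y' }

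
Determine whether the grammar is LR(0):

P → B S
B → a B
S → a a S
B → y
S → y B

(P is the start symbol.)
Augment with P' → P and build the canonical LR(0) collection (I0 = CLOSURE({[P' → . P]}), then GOTO on every symbol after a dot until no new states appear). It has 12 states:
  I0: { [B → . a B], [B → . y], [P → . B S], [P' → . P] }  — shift
  I1: { [P → B . S], [S → . a a S], [S → . y B] }  — shift
  I2: { [P' → P .] }  — accept
  I3: { [B → . a B], [B → . y], [B → a . B] }  — shift
  I4: { [B → y .] }  — reduce
  I5: { [B → a B .] }  — reduce
  I6: { [P → B S .] }  — reduce
  I7: { [S → a . a S] }  — shift
  I8: { [B → . a B], [B → . y], [S → y . B] }  — shift
  I9: { [S → y B .] }  — reduce
  I10: { [S → . a a S], [S → . y B], [S → a a . S] }  — shift
  I11: { [S → a a S .] }  — reduce

Every state is either a pure shift/goto state or contains exactly one complete item and nothing to shift — no conflicts. The grammar is LR(0).

Answer: Yes, the grammar is LR(0)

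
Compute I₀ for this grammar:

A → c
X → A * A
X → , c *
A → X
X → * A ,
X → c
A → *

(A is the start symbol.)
{ [A → . *], [A → . X], [A → . c], [A' → . A], [X → . * A ,], [X → . , c *], [X → . A * A], [X → . c] }

First, augment the grammar with A' → A
I₀ = CLOSURE({ [A' → . A] }):
  [A' → . A] has the dot before A: add [A → . c], [A → . X], [A → . *]
  [A → . X] has the dot before X: add [X → . A * A], [X → . , c *], [X → . * A ,], [X → . c]
No further items can be added.

I₀ = { [A → . *], [A → . X], [A → . c], [A' → . A], [X → . * A ,], [X → . , c *], [X → . A * A], [X → . c] }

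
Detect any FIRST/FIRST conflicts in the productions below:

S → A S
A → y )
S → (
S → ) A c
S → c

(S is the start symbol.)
No FIRST/FIRST conflicts.

A FIRST/FIRST conflict occurs when two productions N → α and N → β for the same non-terminal have FIRST(α) ∩ FIRST(β) ≠ ∅ (with ε ∈ FIRST of a nullable right-hand side, so two nullable alternatives also conflict).

FIRST sets of the non-terminals at (or reachable through a nullable prefix from) the front of some alternative:
  FIRST(A) = { 'y' }

Productions for S:
  S → A S: FIRST = { 'y' }
  S → (: FIRST = { '(' }
  S → ) A c: FIRST = { ')' }
  S → c: FIRST = { 'c' }
A has only one production, so no FIRST/FIRST conflict is possible there.

All alternatives of each non-terminal have pairwise disjoint FIRST sets.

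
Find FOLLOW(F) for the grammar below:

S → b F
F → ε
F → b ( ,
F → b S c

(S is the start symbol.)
{ $, 'c' }

In S → b F: F is at the end, add FOLLOW(S)

The FOLLOW sets referred to above (computed the same way, to a fixed point):
  FOLLOW(S) = { $, 'c' }

Taking the union: FOLLOW(F) = { $, 'c' }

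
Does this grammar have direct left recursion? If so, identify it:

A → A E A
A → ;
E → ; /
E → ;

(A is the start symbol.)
Direct left recursion occurs when N → N α for some non-terminal N (the right-hand side begins with the left-hand side itself).

A → A E A: LEFT RECURSIVE (starts with A)
A → ;: starts with ';'
E → ; /: starts with ';'
E → ;: starts with ';'

The grammar has direct left recursion on: A.

Answer: Yes, A is left-recursive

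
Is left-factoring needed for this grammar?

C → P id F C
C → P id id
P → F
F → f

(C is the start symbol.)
Left-factoring is needed when two productions for the same non-terminal
share a common prefix on the right-hand side.

Productions for C:
  C → P id F C
  C → P id id

Found common prefix 'P id' in productions for C

Answer: Yes, C has productions with common prefix 'P id'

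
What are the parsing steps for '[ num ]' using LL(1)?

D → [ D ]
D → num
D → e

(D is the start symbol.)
Stack is shown with the top on the left.

Stack    Input      Action
--------------------------
D $      [ num ] $  output D → [ D ]
[ D ] $  [ num ] $  match '['
D ] $    num ] $    output D → num
num ] $  num ] $    match 'num'
] $      ] $        match ']'
$        $          accept

The string is accepted.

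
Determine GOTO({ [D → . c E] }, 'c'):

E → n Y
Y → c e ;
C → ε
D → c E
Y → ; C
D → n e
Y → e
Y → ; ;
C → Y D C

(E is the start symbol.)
{ [D → c . E], [E → . n Y] }

GOTO(I, 'c') = CLOSURE({ [A → αX.β] : [A → α.Xβ] ∈ I, X = 'c' })

Items with dot before 'c', with the dot advanced:
  [D → . c E] → [D → c . E]
Closure of the advanced items:
  [D → c . E] has the dot before E: add [E → . n Y]

GOTO = { [D → c . E], [E → . n Y] }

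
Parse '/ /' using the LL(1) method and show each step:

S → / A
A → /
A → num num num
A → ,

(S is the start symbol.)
LL(1) parsing maintains a stack (initially the start symbol over $) and the input. At each step: if the stack top is a terminal, match it against the current input token; if it is a non-terminal N, replace it with the RHS of M[N, lookahead] (the unique production whose predict set contains the lookahead).

Stack is shown with the top on the left.

Stack  Input  Action
--------------------
S $    / / $  output S → / A
/ A $  / / $  match '/'
A $    / $    output A → /
/ $    / $    match '/'
$      $      accept

The string is accepted.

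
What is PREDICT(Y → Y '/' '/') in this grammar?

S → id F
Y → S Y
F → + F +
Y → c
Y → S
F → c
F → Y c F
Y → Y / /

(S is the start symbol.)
{ 'c', 'id' }

PREDICT(Y → Y '/' '/') = (FIRST(RHS) \ {ε}) ∪ (FOLLOW(Y) if ε ∈ FIRST(RHS), i.e. RHS ⇒* ε)
FIRST(Y) = { 'c', 'id' }
FIRST(Y '/' '/') = { 'c', 'id' }
ε ∉ FIRST(Y '/' '/'), so FOLLOW(Y) is not added.
PREDICT(Y → Y '/' '/') = { 'c', 'id' }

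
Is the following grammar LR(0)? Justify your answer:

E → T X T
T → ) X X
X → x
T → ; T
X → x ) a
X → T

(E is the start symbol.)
Augment with E' → E and build the canonical LR(0) collection (I0 = CLOSURE({[E' → . E]}), then GOTO on every symbol after a dot until no new states appear). It has 14 states:
  I0: { [E → . T X T], [E' → . E], [T → . ) X X], [T → . ; T] }  — shift
  I1: { [T → ) . X X], [T → . ) X X], [T → . ; T], [X → . T], [X → . x ) a], [X → . x] }  — shift
  I2: { [T → . ) X X], [T → . ; T], [T → ; . T] }  — shift
  I3: { [E' → E .] }  — accept
  I4: { [E → T . X T], [T → . ) X X], [T → . ; T], [X → . T], [X → . x ) a], [X → . x] }  — shift
  I5: { [X → T .] }  — reduce
  I6: { [E → T X . T], [T → . ) X X], [T → . ; T] }  — shift
  I7: { [X → x . ) a], [X → x .] }  — shift, reduce
  I8: { [X → x ) . a] }  — shift
  I9: { [X → x ) a .] }  — reduce
  I10: { [E → T X T .] }  — reduce
  I11: { [T → ; T .] }  — reduce
  I12: { [T → ) X . X], [T → . ) X X], [T → . ; T], [X → . T], [X → . x ) a], [X → . x] }  — shift
  I13: { [T → ) X X .] }  — reduce

Conflict in state I7:
  Shift-reduce conflict between [X → x .] and [X → x . ) a]
So the grammar is NOT LR(0).

Answer: No. Shift-reduce conflict between [X → x .] and [X → x . ) a]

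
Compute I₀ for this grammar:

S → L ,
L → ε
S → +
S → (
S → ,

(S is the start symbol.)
First, augment the grammar with S' → S
I₀ = CLOSURE({ [S' → . S] }):
  [S' → . S] has the dot before S: add [S → . L ,], [S → . +], [S → . (], [S → . ,]
  [S → . L ,] has the dot before L: add [L → .]
No further items can be added.

I₀ = { [L → .], [S → . (], [S → . +], [S → . ,], [S → . L ,], [S' → . S] }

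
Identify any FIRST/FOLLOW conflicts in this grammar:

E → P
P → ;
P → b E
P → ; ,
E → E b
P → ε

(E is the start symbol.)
Yes. E → E b with FOLLOW(E) on { 'b' }; P → b E with FOLLOW(P) on { 'b' }

A FIRST/FOLLOW conflict occurs when a non-terminal N has a nullable alternative N → β (β ⇒* ε) and another alternative N → α with FIRST(α) ∩ FOLLOW(N) ≠ ∅: on such a lookahead the parser cannot decide between expanding α and letting N vanish via β.

Nullable non-terminals: E, P.
FIRST sets used below: FIRST(P) = { ';', 'b', ε }, FIRST(E) = { ';', 'b', ε }

E: nullable alternative(s) E → P; FOLLOW(E) = { $, 'b' }
  E → P: FIRST \ {ε} = { ';', 'b' } — this is the only nullable alternative, skip
  E → E b: FIRST \ {ε} = { ';', 'b' } — overlaps FOLLOW(E) on { 'b' }: CONFLICT

P: nullable alternative(s) P → ε; FOLLOW(P) = { $, 'b' }
  P → ;: FIRST \ {ε} = { ';' } — disjoint from FOLLOW(P)
  P → b E: FIRST \ {ε} = { 'b' } — overlaps FOLLOW(P) on { 'b' }: CONFLICT
  P → ; ,: FIRST \ {ε} = { ';' } — disjoint from FOLLOW(P)
  P → ε: FIRST \ {ε} = { } — this is the only nullable alternative, skip

So the grammar has 2 FIRST/FOLLOW conflicts (marked CONFLICT above).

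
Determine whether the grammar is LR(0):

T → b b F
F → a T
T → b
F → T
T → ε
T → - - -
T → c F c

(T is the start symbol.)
A grammar is LR(0) if no state in the canonical LR(0) collection has:
  - both a shift item (dot before a terminal) and a complete item (shift-reduce conflict), or
  - two or more complete items (reduce-reduce conflict; the accept item [T' → T .] counts as a complete item here).

Augment with T' → T and build the canonical LR(0) collection (I0 = CLOSURE({[T' → . T]}), then GOTO on every symbol after a dot until no new states appear). It has 14 states:
  I0: { [T → . - - -], [T → . b b F], [T → . b], [T → . c F c], [T → .], [T' → . T] }  — shift, reduce
  I1: { [T → - . - -] }  — shift
  I2: { [T' → T .] }  — accept
  I3: { [T → b . b F], [T → b .] }  — shift, reduce
  I4: { [F → . T], [F → . a T], [T → . - - -], [T → . b b F], [T → . b], [T → . c F c], [T → .], [T → c . F c] }  — shift, reduce
  I5: { [T → c F . c] }  — shift
  I6: { [F → T .] }  — reduce
  I7: { [F → a . T], [T → . - - -], [T → . b b F], [T → . b], [T → . c F c], [T → .] }  — shift, reduce
  I8: { [F → a T .] }  — reduce
  I9: { [T → c F c .] }  — reduce
  I10: { [F → . T], [F → . a T], [T → . - - -], [T → . b b F], [T → . b], [T → . c F c], [T → .], [T → b b . F] }  — shift, reduce
  I11: { [T → b b F .] }  — reduce
  I12: { [T → - - . -] }  — shift
  I13: { [T → - - - .] }  — reduce

Conflict in state I0:
  Shift-reduce conflict between [T → .] and [T → . - - -]
So the grammar is NOT LR(0).

Answer: No. Shift-reduce conflict between [T → .] and [T → . - - -]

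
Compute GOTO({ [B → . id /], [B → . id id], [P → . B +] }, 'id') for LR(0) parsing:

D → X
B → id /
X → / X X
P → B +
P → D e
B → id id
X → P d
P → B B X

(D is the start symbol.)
GOTO(I, 'id') = CLOSURE({ [A → αX.β] : [A → α.Xβ] ∈ I, X = 'id' })

Items with dot before 'id', with the dot advanced:
  [B → . id /] → [B → id . /]
  [B → . id id] → [B → id . id]
Closure adds nothing (no advanced item has the dot before a non-terminal).

GOTO = { [B → id . /], [B → id . id] }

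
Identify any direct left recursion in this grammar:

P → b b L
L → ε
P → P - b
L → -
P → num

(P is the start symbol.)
Direct left recursion occurs when N → N α for some non-terminal N (the right-hand side begins with the left-hand side itself).

P → b b L: starts with b
L → ε: starts with ε
P → P - b: LEFT RECURSIVE (starts with P)
L → -: starts with '-'
P → num: starts with num

The grammar has direct left recursion on: P.

Answer: Yes, P is left-recursive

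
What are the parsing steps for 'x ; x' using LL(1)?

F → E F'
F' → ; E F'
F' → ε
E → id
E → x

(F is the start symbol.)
LL(1) parsing maintains a stack (initially the start symbol over $) and the input. At each step: if the stack top is a terminal, match it against the current input token; if it is a non-terminal N, replace it with the RHS of M[N, lookahead] (the unique production whose predict set contains the lookahead).

Stack is shown with the top on the left.

Stack     Input    Action
-------------------------
F $       x ; x $  output F → E F'
E F' $    x ; x $  output E → x
x F' $    x ; x $  match 'x'
F' $      ; x $    output F' → ; E F'
; E F' $  ; x $    match ';'
E F' $    x $      output E → x
x F' $    x $      match 'x'
F' $      $        output F' → ε
$         $        accept

The string is accepted.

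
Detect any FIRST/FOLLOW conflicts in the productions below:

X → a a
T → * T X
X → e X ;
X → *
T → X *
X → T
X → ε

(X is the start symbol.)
Yes. X → a a with FOLLOW(X) on { 'a' }; X → e X ';' with FOLLOW(X) on { 'e' }; X → '*' with FOLLOW(X) on { '*' }; X → T with FOLLOW(X) on { '*', 'a', 'e' }

A FIRST/FOLLOW conflict occurs when a non-terminal N has a nullable alternative N → β (β ⇒* ε) and another alternative N → α with FIRST(α) ∩ FOLLOW(N) ≠ ∅: on such a lookahead the parser cannot decide between expanding α and letting N vanish via β.

Nullable non-terminals: X.
FIRST sets used below: FIRST(T) = { '*', 'a', 'e' }

X: nullable alternative(s) X → ε; FOLLOW(X) = { $, '*', ';', 'a', 'e' }
  X → a a: FIRST \ {ε} = { 'a' } — overlaps FOLLOW(X) on { 'a' }: CONFLICT
  X → e X ;: FIRST \ {ε} = { 'e' } — overlaps FOLLOW(X) on { 'e' }: CONFLICT
  X → *: FIRST \ {ε} = { '*' } — overlaps FOLLOW(X) on { '*' }: CONFLICT
  X → T: FIRST \ {ε} = { '*', 'a', 'e' } — overlaps FOLLOW(X) on { '*', 'a', 'e' }: CONFLICT
  X → ε: FIRST \ {ε} = { } — this is the only nullable alternative, skip

T has no nullable alternative, so no FIRST/FOLLOW check is needed there.

So the grammar has 4 FIRST/FOLLOW conflicts (marked CONFLICT above).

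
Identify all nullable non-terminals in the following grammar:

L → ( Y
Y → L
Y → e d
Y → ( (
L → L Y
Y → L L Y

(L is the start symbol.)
A non-terminal is nullable if it can derive ε (the empty string): either it has an ε-production, or it has a production whose right-hand side consists entirely of nullable non-terminals.

There are no ε-productions, so no non-terminal can derive ε.
No non-terminals are nullable.

Answer: None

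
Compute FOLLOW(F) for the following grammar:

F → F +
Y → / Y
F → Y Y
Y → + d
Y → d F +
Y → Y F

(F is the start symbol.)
F is the start symbol, so $ ∈ FOLLOW(F).
In F → F +: F is followed by '+', add FIRST('+') \ {ε} = { '+' }
In Y → d F +: F is followed by '+', add FIRST('+') \ {ε} = { '+' }
In Y → Y F: F is at the end, add FOLLOW(Y)

The FOLLOW sets referred to above (computed the same way, to a fixed point):
  FOLLOW(Y) = { $, '+', '/', 'd' }

Taking the union: FOLLOW(F) = { $, '+', '/', 'd' }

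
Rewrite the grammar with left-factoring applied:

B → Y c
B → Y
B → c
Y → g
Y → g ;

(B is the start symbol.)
Left-factoring transforms A → αβ₁ | αβ₂ into A → αA' and A' → β₁ | β₂
(α is the longest common prefix among the alternatives). Repeat until
no nonterminal has two alternatives with a common prefix.

Round 1: B has alternatives sharing prefix 'Y'. Introduce B': B → Y B'
  Add: B' → c
  Add: B' → ε

Round 2: Y has alternatives sharing prefix 'g'. Introduce Y': Y → g Y'
  Add: Y' → ε
  Add: Y' → ;

No remaining common prefixes — done.

Resulting grammar:
B → Y B'
B' → c
B' → ε
B → c
Y → g Y'
Y' → ε
Y' → ;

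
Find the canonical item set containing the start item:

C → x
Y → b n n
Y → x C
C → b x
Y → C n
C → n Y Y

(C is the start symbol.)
First, augment the grammar with C' → C
I₀ = CLOSURE({ [C' → . C] }):
  [C' → . C] has the dot before C: add [C → . x], [C → . b x], [C → . n Y Y]
No further items can be added.

I₀ = { [C → . b x], [C → . n Y Y], [C → . x], [C' → . C] }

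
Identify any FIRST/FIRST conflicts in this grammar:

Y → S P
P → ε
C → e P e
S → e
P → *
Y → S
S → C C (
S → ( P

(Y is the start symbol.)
A FIRST/FIRST conflict occurs when two productions N → α and N → β for the same non-terminal have FIRST(α) ∩ FIRST(β) ≠ ∅ (with ε ∈ FIRST of a nullable right-hand side, so two nullable alternatives also conflict).

FIRST sets of the non-terminals at (or reachable through a nullable prefix from) the front of some alternative:
  FIRST(S) = { '(', 'e' }
  FIRST(C) = { 'e' }

Productions for Y:
  Y → S P: FIRST = { '(', 'e' }
  Y → S: FIRST = { '(', 'e' }
Productions for P:
  P → ε: FIRST = { ε }
  P → *: FIRST = { '*' }
Productions for S:
  S → e: FIRST = { 'e' }
  S → C C (: FIRST = { 'e' }
  S → ( P: FIRST = { '(' }
C has only one production, so no FIRST/FIRST conflict is possible there.

Conflict for Y: Y → S P and Y → S
  Overlap: { '(', 'e' }
Conflict for S: S → e and S → C C (
  Overlap: { 'e' }

Answer: Yes. Y → S P / Y → S on { '(', 'e' }; S → e / S → C C '(' on { 'e' }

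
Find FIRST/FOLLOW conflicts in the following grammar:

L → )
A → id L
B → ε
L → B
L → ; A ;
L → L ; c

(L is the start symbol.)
A FIRST/FOLLOW conflict occurs when a non-terminal N has a nullable alternative N → β (β ⇒* ε) and another alternative N → α with FIRST(α) ∩ FOLLOW(N) ≠ ∅: on such a lookahead the parser cannot decide between expanding α and letting N vanish via β.

Nullable non-terminals: B, L.
FIRST sets used below: FIRST(B) = { ε }, FIRST(L) = { ')', ';', ε }
B has a nullable alternative but only one production, so nothing to check.

L: nullable alternative(s) L → B; FOLLOW(L) = { $, ';' }
  L → ): FIRST \ {ε} = { ')' } — disjoint from FOLLOW(L)
  L → B: FIRST \ {ε} = { } — this is the only nullable alternative, skip
  L → ; A ;: FIRST \ {ε} = { ';' } — overlaps FOLLOW(L) on { ';' }: CONFLICT
  L → L ; c: FIRST \ {ε} = { ')', ';' } — overlaps FOLLOW(L) on { ';' }: CONFLICT

A has no nullable alternative, so no FIRST/FOLLOW check is needed there.

So the grammar has 2 FIRST/FOLLOW conflicts (marked CONFLICT above).

Answer: Yes. L → ';' A ';' with FOLLOW(L) on { ';' }; L → L ';' c with FOLLOW(L) on { ';' }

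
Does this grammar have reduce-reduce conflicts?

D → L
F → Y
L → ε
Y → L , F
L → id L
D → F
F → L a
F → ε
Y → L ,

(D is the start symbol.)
A reduce-reduce conflict occurs when an LR(0) state has two complete items [A → α .] and [B → β .] — both call for a reduction, and with no lookahead the parser cannot choose between them.

Augment with D' → D and build the canonical LR(0) collection (I0 = CLOSURE({[D' → . D]}), then GOTO on every symbol after a dot until no new states appear). It has 11 states:
  I0: { [D → . F], [D → . L], [D' → . D], [F → . L a], [F → . Y], [F → .], [L → . id L], [L → .], [Y → . L , F], [Y → . L ,] }  — shift, 2 reduces
  I1: { [D' → D .] }  — accept
  I2: { [D → F .] }  — reduce
  I3: { [D → L .], [F → L . a], [Y → L . , F], [Y → L . ,] }  — shift, reduce
  I4: { [F → Y .] }  — reduce
  I5: { [L → . id L], [L → .], [L → id . L] }  — shift, reduce
  I6: { [L → id L .] }  — reduce
  I7: { [F → . L a], [F → . Y], [F → .], [L → . id L], [L → .], [Y → . L , F], [Y → . L ,], [Y → L , . F], [Y → L , .] }  — shift, 3 reduces
  I8: { [F → L a .] }  — reduce
  I9: { [Y → L , F .] }  — reduce
  I10: { [F → L . a], [Y → L . , F], [Y → L . ,] }  — shift

I0 contains complete items [F → .], [L → .] — reduce-reduce conflict.
I7 contains complete items [F → .], [L → .], [Y → L , .] — reduce-reduce conflict.

Answer: Yes — I0: [F → .] vs [L → .]; I7: [F → .] vs [L → .]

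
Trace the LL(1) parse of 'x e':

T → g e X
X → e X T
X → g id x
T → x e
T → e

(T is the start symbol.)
LL(1) parsing maintains a stack (initially the start symbol over $) and the input. At each step: if the stack top is a terminal, match it against the current input token; if it is a non-terminal N, replace it with the RHS of M[N, lookahead] (the unique production whose predict set contains the lookahead).

Stack is shown with the top on the left.

Stack  Input  Action
--------------------
T $    x e $  output T → x e
x e $  x e $  match 'x'
e $    e $    match 'e'
$      $      accept

The string is accepted.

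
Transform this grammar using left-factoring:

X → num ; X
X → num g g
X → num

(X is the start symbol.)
X → num X'
X' → ; X
X' → g g
X' → ε

Left-factoring transforms A → αβ₁ | αβ₂ into A → αA' and A' → β₁ | β₂
(α is the longest common prefix among the alternatives). Repeat until
no nonterminal has two alternatives with a common prefix.

Round 1: X has alternatives sharing prefix 'num'. Introduce X': X → num X'
  Add: X' → ; X
  Add: X' → g g
  Add: X' → ε

No remaining common prefixes — done.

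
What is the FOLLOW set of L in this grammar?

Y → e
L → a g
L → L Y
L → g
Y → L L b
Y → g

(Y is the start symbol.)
{ 'a', 'b', 'e', 'g' }

To compute FOLLOW(L), find every occurrence of L on a right-hand side N → α L β: add FIRST(β) \ {ε}, and if β is empty or nullable also add FOLLOW(N). Iterate to a fixed point.

In L → L Y: L is followed by Y, add FIRST(Y) \ {ε} = { 'a', 'e', 'g' }
In Y → L L b: L is followed by L b, add FIRST(L b) \ {ε} = { 'a', 'g' }
In Y → L L b: L is followed by b, add FIRST(b) \ {ε} = { 'b' }

Taking the union: FOLLOW(L) = { 'a', 'b', 'e', 'g' }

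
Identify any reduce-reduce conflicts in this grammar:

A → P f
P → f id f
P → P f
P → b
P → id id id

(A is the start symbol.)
Yes — I10: [A → P f .] vs [P → P f .]

A reduce-reduce conflict occurs when an LR(0) state has two complete items [A → α .] and [B → β .] — both call for a reduction, and with no lookahead the parser cannot choose between them.

Augment with A' → A and build the canonical LR(0) collection (I0 = CLOSURE({[A' → . A]}), then GOTO on every symbol after a dot until no new states appear). It has 11 states:
  I0: { [A → . P f], [A' → . A], [P → . P f], [P → . b], [P → . f id f], [P → . id id id] }  — shift
  I1: { [A' → A .] }  — accept
  I2: { [A → P . f], [P → P . f] }  — shift
  I3: { [P → b .] }  — reduce
  I4: { [P → f . id f] }  — shift
  I5: { [P → id . id id] }  — shift
  I6: { [P → id id . id] }  — shift
  I7: { [P → id id id .] }  — reduce
  I8: { [P → f id . f] }  — shift
  I9: { [P → f id f .] }  — reduce
  I10: { [A → P f .], [P → P f .] }  — 2 reduces

I10 contains complete items [A → P f .], [P → P f .] — reduce-reduce conflict.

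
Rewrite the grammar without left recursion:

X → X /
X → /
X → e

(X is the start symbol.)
X is directly left-recursive. The standard transformation for
  A → A α₁ | ... | A α_m | β₁ | ... | β_n
is
  A  → β₁ A' | ... | β_n A'
  A' → α₁ A' | ... | α_m A' | ε

X → / becomes X → / X'
X → e becomes X → e X'
X → X / becomes X' → / X'
Add X' → ε

Resulting grammar:
X → / X'
X → e X'
X' → / X'
X' → ε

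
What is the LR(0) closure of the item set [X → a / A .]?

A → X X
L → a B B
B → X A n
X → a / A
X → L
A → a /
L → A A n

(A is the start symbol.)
Start with: [X → a / A .]
The dot is at the end, so nothing is added.

CLOSURE = { [X → a / A .] }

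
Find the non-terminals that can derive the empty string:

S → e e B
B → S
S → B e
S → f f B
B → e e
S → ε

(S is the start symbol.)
A non-terminal is nullable if it can derive ε (the empty string): either it has an ε-production, or it has a production whose right-hand side consists entirely of nullable non-terminals.

ε-productions: S → ε
So S is immediately nullable.
B → S: every symbol on the right is nullable, so B is nullable too.
Every non-terminal is now nullable.
Nullable = { 'B', 'S' }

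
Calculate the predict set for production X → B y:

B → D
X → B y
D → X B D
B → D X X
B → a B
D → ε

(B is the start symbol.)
PREDICT(X → B y) = (FIRST(RHS) \ {ε}) ∪ (FOLLOW(X) if ε ∈ FIRST(RHS), i.e. RHS ⇒* ε)
FIRST(B) = { 'a', 'y', ε }
FIRST(B y) = { 'a', 'y' }
ε ∉ FIRST(B y), so FOLLOW(X) is not added.
PREDICT(X → B y) = { 'a', 'y' }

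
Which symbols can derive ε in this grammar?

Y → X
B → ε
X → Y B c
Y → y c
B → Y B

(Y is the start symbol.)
{ 'B' }

ε-productions: B → ε
So B is immediately nullable.
No further non-terminal can be added: every production for the remaining non-terminals contains a terminal or a non-nullable non-terminal.
Nullable = { 'B' }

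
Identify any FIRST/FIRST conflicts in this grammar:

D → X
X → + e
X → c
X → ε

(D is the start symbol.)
Productions for X:
  X → + e: FIRST = { '+' }
  X → c: FIRST = { 'c' }
  X → ε: FIRST = { ε }
D has only one production, so no FIRST/FIRST conflict is possible there.

All alternatives of each non-terminal have pairwise disjoint FIRST sets.

Answer: No FIRST/FIRST conflicts.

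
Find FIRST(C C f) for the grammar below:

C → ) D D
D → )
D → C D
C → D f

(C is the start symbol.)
{ ')' }

FIRST sets of the non-terminals involved (from the grammar, by fixed-point iteration):
  FIRST(C) = { ')' }

To compute FIRST(C C f), process the symbols left to right:
Symbol C is a non-terminal. Add FIRST(C) \ {ε} = { ')' }
C is not nullable (ε ∉ FIRST(C)), so stop here.
FIRST(C C f) = { ')' }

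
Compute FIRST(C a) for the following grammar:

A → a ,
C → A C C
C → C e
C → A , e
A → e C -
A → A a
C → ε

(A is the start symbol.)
FIRST sets of the non-terminals involved (from the grammar, by fixed-point iteration):
  FIRST(C) = { 'a', 'e', ε }

To compute FIRST(C a), process the symbols left to right:
Symbol C is a non-terminal. Add FIRST(C) \ {ε} = { 'a', 'e' }
C is nullable (ε ∈ FIRST(C)), continue to the next symbol.
Symbol a is a terminal. Add 'a' and stop.
FIRST(C a) = { 'a', 'e' }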